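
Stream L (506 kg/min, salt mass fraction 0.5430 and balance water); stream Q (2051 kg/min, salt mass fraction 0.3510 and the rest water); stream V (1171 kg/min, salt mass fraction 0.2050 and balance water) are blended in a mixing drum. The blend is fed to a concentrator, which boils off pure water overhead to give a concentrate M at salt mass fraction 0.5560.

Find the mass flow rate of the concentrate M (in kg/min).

salt entering = 506×0.543 + 2051×0.351 + 1171×0.205 = 1234.7 kg/min.
All salt reports to M, so M = 1234.7/0.556 = 2220.7 kg/min.

2221 kg/min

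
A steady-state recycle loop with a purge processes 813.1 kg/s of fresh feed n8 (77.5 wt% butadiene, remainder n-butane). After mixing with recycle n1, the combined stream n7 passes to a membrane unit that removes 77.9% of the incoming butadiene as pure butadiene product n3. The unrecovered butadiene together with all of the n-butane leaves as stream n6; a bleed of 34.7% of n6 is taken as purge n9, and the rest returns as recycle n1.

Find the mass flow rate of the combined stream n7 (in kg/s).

n-butane enters only via n8 and leaves only via the purge: 813.1×0.225 = 0.347×(n-butane in n6), and the membrane unit passes all n-butane, so n-butane in n7 = n-butane in n6 = 527.23 kg/s.
butadiene in n7: m_A = 813.1×0.775 + (1−0.347)·(1−0.779)·m_A, so m_A = 630.15/0.8557 = 736.43 kg/s.
n7 = 736.43 + 527.23 = 1263.7 kg/s.

1264 kg/s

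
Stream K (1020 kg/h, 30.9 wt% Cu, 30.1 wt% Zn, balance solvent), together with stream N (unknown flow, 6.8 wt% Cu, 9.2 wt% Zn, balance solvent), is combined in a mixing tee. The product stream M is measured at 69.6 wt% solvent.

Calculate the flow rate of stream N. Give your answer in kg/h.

2167 kg/h

Let N be the unknown flow. Total out = 1020 + N.
solvent balance: 397.8 + 0.840·N = 0.696·(1020 + N)
(0.840 − 0.696)·N = 0.696×1020 − 397.8 = 312.12
N = 312.12 / 0.144 = 2167.5 kg/h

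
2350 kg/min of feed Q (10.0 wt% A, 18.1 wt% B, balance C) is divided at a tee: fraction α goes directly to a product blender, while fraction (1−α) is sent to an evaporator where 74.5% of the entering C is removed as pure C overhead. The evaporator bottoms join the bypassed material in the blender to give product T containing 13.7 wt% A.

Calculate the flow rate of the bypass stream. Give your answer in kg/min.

All 2350×0.100 = 235 kg/min of A reaches T, so T = 235/0.137 = 1715.3 kg/min and vapour = 634.67 kg/min.
The evaporator receives (1−α)·2350 of feed at 0.719 C and removes 0.745 of that C:
0.745×0.719×(1−α)×2350 = 634.67
(1−α) = 634.67/1258.8 = 0.5042;  α = 0.4958.
Bypass flow = 0.4958×2350 = 1165.1 kg/min.

1165 kg/min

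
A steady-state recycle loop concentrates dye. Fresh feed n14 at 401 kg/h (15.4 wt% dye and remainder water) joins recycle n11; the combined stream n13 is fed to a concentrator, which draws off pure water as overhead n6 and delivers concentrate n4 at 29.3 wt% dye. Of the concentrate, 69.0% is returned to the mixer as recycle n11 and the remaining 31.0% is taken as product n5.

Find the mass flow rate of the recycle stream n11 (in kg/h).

469.1 kg/h

Overall dye balance (none leaves overhead): dye in fresh feed = dye in product, i.e. 401×0.154 = (1−0.690)·n4·0.293.
n4 = 61.754/(0.293×0.310) = 679.89 kg/h.
Recycle n11 = 0.690×679.89 = 469.12 kg/h.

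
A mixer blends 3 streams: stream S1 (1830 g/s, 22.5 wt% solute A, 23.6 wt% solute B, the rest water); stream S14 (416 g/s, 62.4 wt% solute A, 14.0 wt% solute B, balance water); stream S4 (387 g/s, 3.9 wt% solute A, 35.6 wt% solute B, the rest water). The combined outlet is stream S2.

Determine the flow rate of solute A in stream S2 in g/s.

686.4 g/s

solute A out = solute A in = 1830×0.225 + 416×0.624 + 387×0.039 = 686.43 g/s.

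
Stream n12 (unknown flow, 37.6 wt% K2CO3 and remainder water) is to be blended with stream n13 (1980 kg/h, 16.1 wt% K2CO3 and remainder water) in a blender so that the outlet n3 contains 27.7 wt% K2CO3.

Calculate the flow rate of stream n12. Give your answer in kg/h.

2320 kg/h

Let n12 be the unknown flow. Total out = 1980 + n12.
K2CO3 balance: 318.78 + 0.376·n12 = 0.277·(1980 + n12)
(0.376 − 0.277)·n12 = 0.277×1980 − 318.78 = 229.68
n12 = 229.68 / 0.099 = 2320 kg/h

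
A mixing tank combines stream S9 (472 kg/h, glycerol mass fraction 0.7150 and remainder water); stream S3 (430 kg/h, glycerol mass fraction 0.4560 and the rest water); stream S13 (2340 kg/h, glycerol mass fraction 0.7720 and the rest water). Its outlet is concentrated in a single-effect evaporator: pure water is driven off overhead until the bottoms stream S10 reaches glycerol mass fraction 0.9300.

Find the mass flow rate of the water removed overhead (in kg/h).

725.8 kg/h

glycerol entering = 472×0.715 + 430×0.456 + 2340×0.772 = 2340 kg/h.
All glycerol reports to S10, so S10 = 2340/0.930 = 2516.2 kg/h.
Total feed = 3242 kg/h; overhead = 3242 − 2516.2 = 725.83 kg/h.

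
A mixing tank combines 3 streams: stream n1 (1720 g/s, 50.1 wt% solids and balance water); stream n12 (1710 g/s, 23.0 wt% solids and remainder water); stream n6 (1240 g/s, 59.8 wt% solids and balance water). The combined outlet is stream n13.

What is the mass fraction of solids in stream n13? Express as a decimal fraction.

0.428

Total flow out = 1720 + 1710 + 1240 = 4670 g/s.
solids in = 1720×0.501 + 1710×0.230 + 1240×0.598 = 1996.5 g/s.
solids mass fraction in n13 = 1996.5/4670 = 0.428.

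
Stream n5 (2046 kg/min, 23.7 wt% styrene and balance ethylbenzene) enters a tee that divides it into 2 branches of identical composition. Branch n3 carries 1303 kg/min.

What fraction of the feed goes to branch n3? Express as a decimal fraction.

Fraction to n3 = 1303/2046 = 0.6369.

0.637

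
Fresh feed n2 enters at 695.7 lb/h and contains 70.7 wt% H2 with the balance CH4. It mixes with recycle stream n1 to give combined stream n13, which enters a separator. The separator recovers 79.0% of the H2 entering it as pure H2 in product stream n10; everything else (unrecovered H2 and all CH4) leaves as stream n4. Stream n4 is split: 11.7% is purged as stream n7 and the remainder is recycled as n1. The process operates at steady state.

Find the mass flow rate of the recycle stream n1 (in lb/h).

CH4 enters only via n2 and leaves only via the purge: 695.7×0.293 = 0.117×(CH4 in n4), and the separator passes all CH4, so CH4 in n13 = CH4 in n4 = 1742.2 lb/h.
H2 in n13: m_A = 695.7×0.707 + (1−0.117)·(1−0.790)·m_A, so m_A = 491.86/0.8146 = 603.83 lb/h.
n4 = (1−0.790)×603.83 + 1742.2 = 1869 lb/h.
Recycle n1 = (1−0.117)×1869 = 1650.4 lb/h.

1650 lb/h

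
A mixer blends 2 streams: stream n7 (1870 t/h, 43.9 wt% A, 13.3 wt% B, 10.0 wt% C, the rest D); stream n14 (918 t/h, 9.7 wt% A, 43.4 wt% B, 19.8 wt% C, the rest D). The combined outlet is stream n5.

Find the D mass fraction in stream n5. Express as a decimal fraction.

Total flow out = 1870 + 918 = 2788 t/h.
D in = 1870×0.328 + 918×0.271 = 862.14 t/h.
D mass fraction in n5 = 862.14/2788 = 0.309.

0.309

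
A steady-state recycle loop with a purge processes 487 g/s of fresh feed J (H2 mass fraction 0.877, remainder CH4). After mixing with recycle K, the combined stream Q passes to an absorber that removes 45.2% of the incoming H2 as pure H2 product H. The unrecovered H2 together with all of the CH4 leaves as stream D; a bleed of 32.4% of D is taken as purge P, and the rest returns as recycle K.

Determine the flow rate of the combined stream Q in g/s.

CH4 enters only via J and leaves only via the purge: 487×0.123 = 0.324×(CH4 in D), and the absorber passes all CH4, so CH4 in Q = CH4 in D = 184.88 g/s.
H2 in Q: m_A = 487×0.877 + (1−0.324)·(1−0.452)·m_A, so m_A = 427.1/0.6296 = 678.42 g/s.
Q = 678.42 + 184.88 = 863.3 g/s.

863.3 g/s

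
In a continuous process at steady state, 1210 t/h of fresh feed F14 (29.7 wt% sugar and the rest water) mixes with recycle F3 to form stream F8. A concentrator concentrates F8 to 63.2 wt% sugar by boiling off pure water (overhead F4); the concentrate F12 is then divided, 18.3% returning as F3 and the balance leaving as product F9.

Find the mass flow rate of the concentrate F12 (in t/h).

696 t/h

Overall sugar balance (none leaves overhead): sugar in fresh feed = sugar in product, i.e. 1210×0.297 = (1−0.183)·F12·0.632.
F12 = 359.37/(0.632×0.817) = 695.99 t/h.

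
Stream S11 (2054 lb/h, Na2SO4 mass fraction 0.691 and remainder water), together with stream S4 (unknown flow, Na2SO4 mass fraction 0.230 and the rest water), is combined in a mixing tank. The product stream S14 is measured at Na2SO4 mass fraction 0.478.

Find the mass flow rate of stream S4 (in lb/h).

Let S4 be the unknown flow. Total out = 2054 + S4.
Na2SO4 balance: 1419.3 + 0.230·S4 = 0.478·(2054 + S4)
(0.230 − 0.478)·S4 = 0.478×2054 − 1419.3 = -437.5
S4 = -437.5 / -0.248 = 1764.1 lb/h

1764 lb/h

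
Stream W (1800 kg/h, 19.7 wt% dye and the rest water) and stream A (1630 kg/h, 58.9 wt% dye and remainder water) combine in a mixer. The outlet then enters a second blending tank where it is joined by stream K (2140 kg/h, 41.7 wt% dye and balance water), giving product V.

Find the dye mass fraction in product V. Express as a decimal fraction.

0.396

Overall, product flow = 5570 kg/h.
dye in = 1800×0.197 + 1630×0.589 + 2140×0.417 = 2207.1 kg/h.
dye fraction in V = 0.396.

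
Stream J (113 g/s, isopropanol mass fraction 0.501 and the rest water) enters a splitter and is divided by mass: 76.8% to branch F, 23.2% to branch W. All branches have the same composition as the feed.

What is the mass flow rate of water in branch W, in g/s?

13.08 g/s

Branch W total = 0.232×113 = 26.216 g/s.
water in W = 0.499×26.216 = 13.082 g/s.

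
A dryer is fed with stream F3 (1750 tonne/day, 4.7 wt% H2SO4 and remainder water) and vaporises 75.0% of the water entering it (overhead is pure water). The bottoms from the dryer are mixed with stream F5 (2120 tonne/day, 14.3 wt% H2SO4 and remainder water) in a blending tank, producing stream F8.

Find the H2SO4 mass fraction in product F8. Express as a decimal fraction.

0.1471

Vapour removed = 0.750×0.953×1750 = 1250.8 tonne/day; concentrate = 499.19 tonne/day.
H2SO4 reaching the mixer = 82.25 (from concentrate) + 2120×0.143 = 385.41 tonne/day.
Product flow = 499.19 + 2120 = 2619.2 tonne/day; H2SO4 fraction = 0.1471.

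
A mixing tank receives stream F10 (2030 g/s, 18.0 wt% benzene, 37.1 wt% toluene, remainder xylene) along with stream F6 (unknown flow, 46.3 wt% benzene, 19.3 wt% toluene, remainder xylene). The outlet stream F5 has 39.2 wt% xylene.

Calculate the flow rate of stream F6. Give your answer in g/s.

2411 g/s

Let F6 be the unknown flow. Total out = 2030 + F6.
xylene balance: 911.47 + 0.344·F6 = 0.392·(2030 + F6)
(0.344 − 0.392)·F6 = 0.392×2030 − 911.47 = -115.71
F6 = -115.71 / -0.048 = 2410.6 g/s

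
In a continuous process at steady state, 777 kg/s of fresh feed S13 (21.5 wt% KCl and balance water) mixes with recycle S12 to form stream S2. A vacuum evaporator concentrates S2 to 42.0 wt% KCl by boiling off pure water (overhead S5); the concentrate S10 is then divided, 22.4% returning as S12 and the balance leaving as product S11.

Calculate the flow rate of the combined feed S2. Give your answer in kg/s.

891.8 kg/s

Overall KCl balance (none leaves overhead): KCl in fresh feed = KCl in product, i.e. 777×0.215 = (1−0.224)·S10·0.420.
S10 = 167.06/(0.420×0.776) = 512.56 kg/s.
Recycle S12 = 0.224×512.56 = 114.81 kg/s.
Combined feed S2 = 777 + 114.81 = 891.81 kg/s.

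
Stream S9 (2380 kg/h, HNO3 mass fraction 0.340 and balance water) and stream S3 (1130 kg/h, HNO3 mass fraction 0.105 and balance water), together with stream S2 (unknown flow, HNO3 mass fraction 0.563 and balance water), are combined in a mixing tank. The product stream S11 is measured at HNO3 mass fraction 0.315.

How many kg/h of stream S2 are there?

716.9 kg/h

Let S2 be the unknown flow. Total out = 3510 + S2.
HNO3 balance: 927.85 + 0.563·S2 = 0.315·(3510 + S2)
(0.563 − 0.315)·S2 = 0.315×3510 − 927.85 = 177.8
S2 = 177.8 / 0.248 = 716.94 kg/h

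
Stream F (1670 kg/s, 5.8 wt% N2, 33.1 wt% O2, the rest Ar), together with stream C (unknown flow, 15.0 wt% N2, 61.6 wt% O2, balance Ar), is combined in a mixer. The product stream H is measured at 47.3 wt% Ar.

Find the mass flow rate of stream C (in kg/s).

Let C be the unknown flow. Total out = 1670 + C.
Ar balance: 1020.4 + 0.234·C = 0.473·(1670 + C)
(0.234 − 0.473)·C = 0.473×1670 − 1020.4 = -230.46
C = -230.46 / -0.239 = 964.27 kg/s

964.3 kg/s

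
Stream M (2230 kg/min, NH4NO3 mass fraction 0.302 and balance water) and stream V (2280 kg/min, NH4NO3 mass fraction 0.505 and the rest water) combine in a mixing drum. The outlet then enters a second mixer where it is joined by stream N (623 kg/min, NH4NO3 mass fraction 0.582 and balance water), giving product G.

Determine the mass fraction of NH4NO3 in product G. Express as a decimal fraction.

Overall, product flow = 5133 kg/min.
NH4NO3 in = 2230×0.302 + 2280×0.505 + 623×0.582 = 2187.4 kg/min.
NH4NO3 fraction in G = 0.426.

0.426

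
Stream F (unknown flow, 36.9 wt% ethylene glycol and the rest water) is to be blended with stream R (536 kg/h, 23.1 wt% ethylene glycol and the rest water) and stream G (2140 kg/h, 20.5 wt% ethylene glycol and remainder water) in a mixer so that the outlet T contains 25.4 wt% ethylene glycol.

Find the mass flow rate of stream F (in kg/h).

1019 kg/h

Let F be the unknown flow. Total out = 2676 + F.
ethylene glycol balance: 562.52 + 0.369·F = 0.254·(2676 + F)
(0.369 − 0.254)·F = 0.254×2676 − 562.52 = 117.19
F = 117.19 / 0.115 = 1019 kg/h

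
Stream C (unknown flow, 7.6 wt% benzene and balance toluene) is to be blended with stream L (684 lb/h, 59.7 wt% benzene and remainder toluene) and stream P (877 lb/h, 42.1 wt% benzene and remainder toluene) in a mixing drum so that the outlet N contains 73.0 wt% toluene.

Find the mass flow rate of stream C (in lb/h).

Let C be the unknown flow. Total out = 1561 + C.
toluene balance: 783.43 + 0.924·C = 0.730·(1561 + C)
(0.924 − 0.730)·C = 0.730×1561 − 783.43 = 356.1
C = 356.1 / 0.194 = 1835.5 lb/h

1836 lb/h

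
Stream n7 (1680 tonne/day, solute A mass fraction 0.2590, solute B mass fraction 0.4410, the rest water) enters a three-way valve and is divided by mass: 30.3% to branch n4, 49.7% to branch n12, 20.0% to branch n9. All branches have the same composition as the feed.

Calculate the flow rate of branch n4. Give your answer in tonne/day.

Branch n4 flow = 0.303×1680 = 509.04 tonne/day.

509 tonne/day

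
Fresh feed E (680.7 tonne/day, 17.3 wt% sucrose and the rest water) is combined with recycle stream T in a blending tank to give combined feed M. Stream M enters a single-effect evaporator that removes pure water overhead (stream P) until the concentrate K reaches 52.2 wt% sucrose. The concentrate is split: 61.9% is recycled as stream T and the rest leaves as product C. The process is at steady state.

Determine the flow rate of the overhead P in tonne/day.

455.1 tonne/day

Overall sucrose balance (none leaves overhead): sucrose in fresh feed = sucrose in product, i.e. 680.7×0.173 = (1−0.619)·K·0.522.
K = 117.76/(0.522×0.381) = 592.12 tonne/day.
Recycle T = 0.619×592.12 = 366.52 tonne/day.
Combined feed M = 680.7 + 366.52 = 1047.2 tonne/day.
Overhead P = M − K = 1047.2 − 592.12 = 455.1 tonne/day.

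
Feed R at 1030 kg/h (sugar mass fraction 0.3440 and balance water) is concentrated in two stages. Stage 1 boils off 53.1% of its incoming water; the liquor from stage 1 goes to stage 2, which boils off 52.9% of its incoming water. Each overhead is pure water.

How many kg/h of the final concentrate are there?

water in feed = 1030×0.656 = 675.68 kg/h.
After stage 1: water left = (1−0.531)×675.68 = 316.89; stream total = 671.21 kg/h.
After stage 2: water left = (1−0.529)×316.89 = 149.26; final concentrate = 503.58 kg/h.

503.6 kg/h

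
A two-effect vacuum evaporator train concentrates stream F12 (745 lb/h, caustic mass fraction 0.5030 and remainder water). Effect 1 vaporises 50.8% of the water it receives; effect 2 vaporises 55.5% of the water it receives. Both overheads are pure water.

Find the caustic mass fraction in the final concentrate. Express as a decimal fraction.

0.8221

water in feed = 745×0.497 = 370.26 lb/h.
After stage 1: water left = (1−0.508)×370.26 = 182.17; stream total = 556.91 lb/h.
After stage 2: water left = (1−0.555)×182.17 = 81.066; final concentrate = 455.8 lb/h.
caustic fraction = 374.74/455.8 = 0.8221.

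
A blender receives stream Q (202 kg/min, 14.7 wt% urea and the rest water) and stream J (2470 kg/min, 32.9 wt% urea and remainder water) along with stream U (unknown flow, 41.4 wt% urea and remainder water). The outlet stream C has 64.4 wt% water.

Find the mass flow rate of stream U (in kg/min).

1878 kg/min

Let U be the unknown flow. Total out = 2672 + U.
water balance: 1829.7 + 0.586·U = 0.644·(2672 + U)
(0.586 − 0.644)·U = 0.644×2672 − 1829.7 = -108.91
U = -108.91 / -0.058 = 1877.7 kg/min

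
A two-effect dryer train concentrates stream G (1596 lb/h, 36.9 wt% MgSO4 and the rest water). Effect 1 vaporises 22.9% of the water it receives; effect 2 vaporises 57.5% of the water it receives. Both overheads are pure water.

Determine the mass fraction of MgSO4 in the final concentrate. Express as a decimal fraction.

water in feed = 1596×0.631 = 1007.1 lb/h.
After stage 1: water left = (1−0.229)×1007.1 = 776.46; stream total = 1365.4 lb/h.
After stage 2: water left = (1−0.575)×776.46 = 329.99; final concentrate = 918.92 lb/h.
MgSO4 fraction = 588.92/918.92 = 0.641.

0.641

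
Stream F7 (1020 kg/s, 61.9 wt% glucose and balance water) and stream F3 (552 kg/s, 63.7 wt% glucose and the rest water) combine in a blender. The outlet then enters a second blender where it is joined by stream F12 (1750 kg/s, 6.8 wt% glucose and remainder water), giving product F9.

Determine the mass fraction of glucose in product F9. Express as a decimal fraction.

0.332

Overall, product flow = 3322 kg/s.
glucose in = 1020×0.619 + 552×0.637 + 1750×0.068 = 1102 kg/s.
glucose fraction in F9 = 0.332.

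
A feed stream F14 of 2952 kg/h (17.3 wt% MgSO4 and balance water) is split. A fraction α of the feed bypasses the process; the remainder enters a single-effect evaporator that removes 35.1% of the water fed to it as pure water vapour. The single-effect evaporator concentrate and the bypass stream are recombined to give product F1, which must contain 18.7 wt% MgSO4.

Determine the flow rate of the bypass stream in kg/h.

2191 kg/h

All 2952×0.173 = 510.7 kg/h of MgSO4 reaches F1, so F1 = 510.7/0.187 = 2731 kg/h and vapour = 221.01 kg/h.
The evaporator receives (1−α)·2952 of feed at 0.827 water and removes 0.351 of that water:
0.351×0.827×(1−α)×2952 = 221.01
(1−α) = 221.01/856.9 = 0.2579;  α = 0.7421.
Bypass flow = 0.7421×2952 = 2190.6 kg/h.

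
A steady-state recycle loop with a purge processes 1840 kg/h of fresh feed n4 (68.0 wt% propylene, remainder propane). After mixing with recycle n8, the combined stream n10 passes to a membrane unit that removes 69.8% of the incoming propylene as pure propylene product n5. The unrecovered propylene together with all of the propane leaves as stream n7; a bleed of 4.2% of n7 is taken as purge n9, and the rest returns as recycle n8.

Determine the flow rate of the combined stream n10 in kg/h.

propane enters only via n4 and leaves only via the purge: 1840×0.320 = 0.042×(propane in n7), and the membrane unit passes all propane, so propane in n10 = propane in n7 = 14019 kg/h.
propylene in n10: m_A = 1840×0.680 + (1−0.042)·(1−0.698)·m_A, so m_A = 1251.2/0.7107 = 1760.6 kg/h.
n10 = 1760.6 + 14019 = 15780 kg/h.

15780 kg/h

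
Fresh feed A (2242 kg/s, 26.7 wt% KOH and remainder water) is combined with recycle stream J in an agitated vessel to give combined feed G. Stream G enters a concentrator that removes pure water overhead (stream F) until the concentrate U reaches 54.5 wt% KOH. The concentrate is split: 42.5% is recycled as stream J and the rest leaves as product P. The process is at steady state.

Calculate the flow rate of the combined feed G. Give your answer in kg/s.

Overall KOH balance (none leaves overhead): KOH in fresh feed = KOH in product, i.e. 2242×0.267 = (1−0.425)·U·0.545.
U = 598.61/(0.545×0.575) = 1910.2 kg/s.
Recycle J = 0.425×1910.2 = 811.84 kg/s.
Combined feed G = 2242 + 811.84 = 3053.8 kg/s.

3054 kg/s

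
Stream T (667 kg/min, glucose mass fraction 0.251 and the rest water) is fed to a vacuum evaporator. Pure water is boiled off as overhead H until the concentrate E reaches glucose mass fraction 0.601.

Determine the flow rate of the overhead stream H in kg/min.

388.4 kg/min

glucose is conserved: 667×0.251 = 167.42 kg/min all reports to the concentrate.
Concentrate = 167.42/(target fraction) = 278.56 kg/min.
Overhead = 667 − 278.56 = 388.44 kg/min.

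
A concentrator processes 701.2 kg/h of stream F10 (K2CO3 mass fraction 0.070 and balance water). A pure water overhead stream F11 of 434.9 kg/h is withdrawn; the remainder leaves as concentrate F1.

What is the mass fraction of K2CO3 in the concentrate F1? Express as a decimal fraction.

0.184

K2CO3 is not removed: 701.2×0.070 = 49.084 kg/h of K2CO3 enters F1.
Concentrate = 701.2 − 434.9 = 266.3 kg/h.
Mass fraction = 49.084/266.3 = 0.184.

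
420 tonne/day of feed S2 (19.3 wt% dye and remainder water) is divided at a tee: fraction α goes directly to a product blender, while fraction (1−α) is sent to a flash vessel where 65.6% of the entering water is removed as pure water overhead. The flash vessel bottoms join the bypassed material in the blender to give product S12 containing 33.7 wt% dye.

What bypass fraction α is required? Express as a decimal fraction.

All 420×0.193 = 81.06 tonne/day of dye reaches S12, so S12 = 81.06/0.337 = 240.53 tonne/day and vapour = 179.47 tonne/day.
The evaporator receives (1−α)·420 of feed at 0.807 water and removes 0.656 of that water:
0.656×0.807×(1−α)×420 = 179.47
(1−α) = 179.47/222.34 = 0.8072;  α = 0.1928.

0.193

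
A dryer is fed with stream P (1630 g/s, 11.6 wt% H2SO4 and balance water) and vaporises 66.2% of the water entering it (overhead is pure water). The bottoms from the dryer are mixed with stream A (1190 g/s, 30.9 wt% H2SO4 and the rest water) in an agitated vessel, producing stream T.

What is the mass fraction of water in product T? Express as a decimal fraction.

0.702

Vapour removed = 0.662×0.884×1630 = 953.89 g/s; concentrate = 676.11 g/s.
water reaching the mixer = 487.03 (from concentrate) + 1190×0.691 = 1309.3 g/s.
Product flow = 676.11 + 1190 = 1866.1 g/s; water fraction = 0.702.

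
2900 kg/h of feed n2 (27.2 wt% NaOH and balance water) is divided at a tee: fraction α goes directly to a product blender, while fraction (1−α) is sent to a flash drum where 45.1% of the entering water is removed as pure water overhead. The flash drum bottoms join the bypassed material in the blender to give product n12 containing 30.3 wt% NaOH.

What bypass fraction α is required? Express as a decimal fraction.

0.688

All 2900×0.272 = 788.8 kg/h of NaOH reaches n12, so n12 = 788.8/0.303 = 2603.3 kg/h and vapour = 296.7 kg/h.
The evaporator receives (1−α)·2900 of feed at 0.728 water and removes 0.451 of that water:
0.451×0.728×(1−α)×2900 = 296.7
(1−α) = 296.7/952.15 = 0.3116;  α = 0.6884.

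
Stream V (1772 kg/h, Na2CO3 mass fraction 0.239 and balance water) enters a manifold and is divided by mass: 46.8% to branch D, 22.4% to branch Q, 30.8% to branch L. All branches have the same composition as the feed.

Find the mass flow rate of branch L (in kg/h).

545.8 kg/h

Branch L flow = 0.308×1772 = 545.78 kg/h.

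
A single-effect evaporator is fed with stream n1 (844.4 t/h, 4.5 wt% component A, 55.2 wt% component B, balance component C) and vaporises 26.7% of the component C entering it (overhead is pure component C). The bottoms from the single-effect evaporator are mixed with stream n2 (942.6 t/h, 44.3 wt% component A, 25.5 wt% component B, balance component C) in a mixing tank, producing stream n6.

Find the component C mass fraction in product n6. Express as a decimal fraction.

Vapour removed = 0.267×0.403×844.4 = 90.858 t/h; concentrate = 753.54 t/h.
component C reaching the mixer = 249.43 (from concentrate) + 942.6×0.302 = 534.1 t/h.
Product flow = 753.54 + 942.6 = 1696.1 t/h; component C fraction = 0.315.

0.315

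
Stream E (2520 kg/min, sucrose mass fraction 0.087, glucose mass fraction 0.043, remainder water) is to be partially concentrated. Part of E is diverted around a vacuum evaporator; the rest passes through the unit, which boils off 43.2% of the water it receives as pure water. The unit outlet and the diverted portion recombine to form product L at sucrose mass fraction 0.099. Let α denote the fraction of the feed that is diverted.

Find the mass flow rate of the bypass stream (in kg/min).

1707 kg/min

All 2520×0.087 = 219.24 kg/min of sucrose reaches L, so L = 219.24/0.099 = 2214.5 kg/min and vapour = 305.45 kg/min.
The evaporator receives (1−α)·2520 of feed at 0.870 water and removes 0.432 of that water:
0.432×0.870×(1−α)×2520 = 305.45
(1−α) = 305.45/947.12 = 0.3225;  α = 0.6775.
Bypass flow = 0.6775×2520 = 1707.3 kg/min.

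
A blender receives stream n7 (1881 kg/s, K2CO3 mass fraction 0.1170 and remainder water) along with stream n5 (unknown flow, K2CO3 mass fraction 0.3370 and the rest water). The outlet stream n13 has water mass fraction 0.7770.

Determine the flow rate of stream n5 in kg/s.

1749 kg/s

Let n5 be the unknown flow. Total out = 1881 + n5.
water balance: 1660.9 + 0.663·n5 = 0.777·(1881 + n5)
(0.663 − 0.777)·n5 = 0.777×1881 − 1660.9 = -199.39
n5 = -199.39 / -0.114 = 1749 kg/s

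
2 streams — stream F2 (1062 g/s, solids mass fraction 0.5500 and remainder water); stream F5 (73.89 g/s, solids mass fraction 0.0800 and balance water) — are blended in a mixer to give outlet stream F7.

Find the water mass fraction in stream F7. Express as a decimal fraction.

0.4806

Total flow out = 1062 + 73.89 = 1135.9 g/s.
water in = 1062×0.450 + 73.89×0.920 = 545.88 g/s.
water mass fraction in F7 = 545.88/1135.9 = 0.4806.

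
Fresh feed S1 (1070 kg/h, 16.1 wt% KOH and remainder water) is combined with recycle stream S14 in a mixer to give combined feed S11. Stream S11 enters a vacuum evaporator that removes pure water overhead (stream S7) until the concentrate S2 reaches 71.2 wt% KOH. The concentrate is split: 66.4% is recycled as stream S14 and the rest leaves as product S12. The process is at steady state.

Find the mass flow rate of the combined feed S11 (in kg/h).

1548 kg/h

Overall KOH balance (none leaves overhead): KOH in fresh feed = KOH in product, i.e. 1070×0.161 = (1−0.664)·S2·0.712.
S2 = 172.27/(0.712×0.336) = 720.1 kg/h.
Recycle S14 = 0.664×720.1 = 478.14 kg/h.
Combined feed S11 = 1070 + 478.14 = 1548.1 kg/h.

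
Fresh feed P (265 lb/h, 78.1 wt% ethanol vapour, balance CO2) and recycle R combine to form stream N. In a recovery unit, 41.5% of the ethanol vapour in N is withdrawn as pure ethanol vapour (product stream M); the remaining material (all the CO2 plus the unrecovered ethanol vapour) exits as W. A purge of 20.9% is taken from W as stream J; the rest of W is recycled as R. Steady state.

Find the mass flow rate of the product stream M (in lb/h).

159.9 lb/h

ethanol vapour in N: m_A = 265×0.781 + (1−0.209)·(1−0.415)·m_A, so m_A = 206.97/0.5373 = 385.22 lb/h.
Product M = 0.415×385.22 = 159.87 lb/h.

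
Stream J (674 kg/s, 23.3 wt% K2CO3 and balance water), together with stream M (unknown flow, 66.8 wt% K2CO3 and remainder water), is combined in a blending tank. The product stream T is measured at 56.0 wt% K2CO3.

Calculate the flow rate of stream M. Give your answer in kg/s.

Let M be the unknown flow. Total out = 674 + M.
K2CO3 balance: 157.04 + 0.668·M = 0.560·(674 + M)
(0.668 − 0.560)·M = 0.560×674 − 157.04 = 220.4
M = 220.4 / 0.108 = 2040.7 kg/s

2041 kg/s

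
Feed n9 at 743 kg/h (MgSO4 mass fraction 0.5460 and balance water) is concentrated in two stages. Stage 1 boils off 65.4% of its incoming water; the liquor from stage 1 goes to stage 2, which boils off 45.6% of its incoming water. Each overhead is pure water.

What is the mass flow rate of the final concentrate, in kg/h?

water in feed = 743×0.454 = 337.32 kg/h.
After stage 1: water left = (1−0.654)×337.32 = 116.71; stream total = 522.39 kg/h.
After stage 2: water left = (1−0.456)×116.71 = 63.492; final concentrate = 469.17 kg/h.

469.2 kg/h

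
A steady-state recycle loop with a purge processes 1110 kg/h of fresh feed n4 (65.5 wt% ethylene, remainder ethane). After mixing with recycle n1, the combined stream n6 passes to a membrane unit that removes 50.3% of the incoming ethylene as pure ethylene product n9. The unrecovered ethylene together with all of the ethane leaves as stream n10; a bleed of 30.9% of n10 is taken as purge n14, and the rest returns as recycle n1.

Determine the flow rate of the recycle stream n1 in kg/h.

1237 kg/h

ethane enters only via n4 and leaves only via the purge: 1110×0.345 = 0.309×(ethane in n10), and the membrane unit passes all ethane, so ethane in n6 = ethane in n10 = 1239.3 kg/h.
ethylene in n6: m_A = 1110×0.655 + (1−0.309)·(1−0.503)·m_A, so m_A = 727.05/0.6566 = 1107.3 kg/h.
n10 = (1−0.503)×1107.3 + 1239.3 = 1789.7 kg/h.
Recycle n1 = (1−0.309)×1789.7 = 1236.7 kg/h.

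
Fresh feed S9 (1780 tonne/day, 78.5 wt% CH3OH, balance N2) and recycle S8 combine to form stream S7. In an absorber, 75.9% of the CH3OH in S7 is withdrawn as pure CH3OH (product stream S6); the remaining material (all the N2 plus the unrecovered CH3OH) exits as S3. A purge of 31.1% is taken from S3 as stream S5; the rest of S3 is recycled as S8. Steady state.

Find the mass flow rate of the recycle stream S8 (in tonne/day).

N2 enters only via S9 and leaves only via the purge: 1780×0.215 = 0.311×(N2 in S3), and the absorber passes all N2, so N2 in S7 = N2 in S3 = 1230.5 tonne/day.
CH3OH in S7: m_A = 1780×0.785 + (1−0.311)·(1−0.759)·m_A, so m_A = 1397.3/0.8340 = 1675.5 tonne/day.
S3 = (1−0.759)×1675.5 + 1230.5 = 1634.3 tonne/day.
Recycle S8 = (1−0.311)×1634.3 = 1126.1 tonne/day.

1126 tonne/day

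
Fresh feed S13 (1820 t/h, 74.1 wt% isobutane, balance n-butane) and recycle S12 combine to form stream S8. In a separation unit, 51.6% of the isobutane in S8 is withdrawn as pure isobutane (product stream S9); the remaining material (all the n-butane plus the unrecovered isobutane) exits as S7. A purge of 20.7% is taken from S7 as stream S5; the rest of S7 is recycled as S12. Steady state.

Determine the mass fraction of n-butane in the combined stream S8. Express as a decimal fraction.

0.510

n-butane enters only via S13 and leaves only via the purge: 1820×0.259 = 0.207×(n-butane in S7), and the separation unit passes all n-butane, so n-butane in S8 = n-butane in S7 = 2277.2 t/h.
isobutane in S8: m_A = 1820×0.741 + (1−0.207)·(1−0.516)·m_A, so m_A = 1348.6/0.6162 = 2188.7 t/h.
S8 = 2188.7 + 2277.2 = 4465.8 t/h.
n-butane fraction in S8 = 2277.2/4465.8 = 0.510.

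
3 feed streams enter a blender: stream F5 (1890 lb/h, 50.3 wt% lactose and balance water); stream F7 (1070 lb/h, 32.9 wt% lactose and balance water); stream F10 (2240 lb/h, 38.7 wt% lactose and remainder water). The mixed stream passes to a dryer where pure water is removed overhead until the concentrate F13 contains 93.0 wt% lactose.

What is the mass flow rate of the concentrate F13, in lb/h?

2333 lb/h

lactose entering = 1890×0.503 + 1070×0.329 + 2240×0.387 = 2169.6 lb/h.
All lactose reports to F13, so F13 = 2169.6/0.930 = 2332.9 lb/h.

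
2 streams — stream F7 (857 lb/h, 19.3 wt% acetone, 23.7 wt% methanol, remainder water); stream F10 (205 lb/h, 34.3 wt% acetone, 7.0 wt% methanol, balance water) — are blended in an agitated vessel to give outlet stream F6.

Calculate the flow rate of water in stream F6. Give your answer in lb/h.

water out = water in = 857×0.570 + 205×0.587 = 608.82 lb/h.

608.8 lb/h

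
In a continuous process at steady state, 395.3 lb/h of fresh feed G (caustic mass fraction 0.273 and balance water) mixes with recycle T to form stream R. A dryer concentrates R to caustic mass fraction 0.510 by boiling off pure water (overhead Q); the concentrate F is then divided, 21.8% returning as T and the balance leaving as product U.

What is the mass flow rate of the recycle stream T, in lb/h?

58.99 lb/h

Overall caustic balance (none leaves overhead): caustic in fresh feed = caustic in product, i.e. 395.3×0.273 = (1−0.218)·F·0.510.
F = 107.92/(0.510×0.782) = 270.59 lb/h.
Recycle T = 0.218×270.59 = 58.989 lb/h.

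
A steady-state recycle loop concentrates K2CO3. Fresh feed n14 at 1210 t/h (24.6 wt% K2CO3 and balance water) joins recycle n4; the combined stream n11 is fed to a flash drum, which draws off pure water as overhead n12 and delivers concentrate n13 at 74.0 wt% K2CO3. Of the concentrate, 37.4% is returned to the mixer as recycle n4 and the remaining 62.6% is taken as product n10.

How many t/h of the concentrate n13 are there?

Overall K2CO3 balance (none leaves overhead): K2CO3 in fresh feed = K2CO3 in product, i.e. 1210×0.246 = (1−0.374)·n13·0.740.
n13 = 297.66/(0.740×0.626) = 642.56 t/h.

642.6 t/h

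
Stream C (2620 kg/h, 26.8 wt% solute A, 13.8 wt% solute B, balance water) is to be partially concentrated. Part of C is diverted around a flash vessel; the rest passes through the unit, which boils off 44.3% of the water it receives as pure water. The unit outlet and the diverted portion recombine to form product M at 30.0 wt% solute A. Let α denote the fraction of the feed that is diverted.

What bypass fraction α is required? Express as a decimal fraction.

0.595

All 2620×0.268 = 702.16 kg/h of solute A reaches M, so M = 702.16/0.300 = 2340.5 kg/h and vapour = 279.47 kg/h.
The evaporator receives (1−α)·2620 of feed at 0.594 water and removes 0.443 of that water:
0.443×0.594×(1−α)×2620 = 279.47
(1−α) = 279.47/689.43 = 0.4054;  α = 0.5946.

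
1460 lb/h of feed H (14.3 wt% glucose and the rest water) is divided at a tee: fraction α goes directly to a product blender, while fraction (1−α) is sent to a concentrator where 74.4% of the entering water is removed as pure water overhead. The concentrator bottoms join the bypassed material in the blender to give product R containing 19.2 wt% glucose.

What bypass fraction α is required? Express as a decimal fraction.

0.600

All 1460×0.143 = 208.78 lb/h of glucose reaches R, so R = 208.78/0.192 = 1087.4 lb/h and vapour = 372.6 lb/h.
The evaporator receives (1−α)·1460 of feed at 0.857 water and removes 0.744 of that water:
0.744×0.857×(1−α)×1460 = 372.6
(1−α) = 372.6/930.91 = 0.4003;  α = 0.5997.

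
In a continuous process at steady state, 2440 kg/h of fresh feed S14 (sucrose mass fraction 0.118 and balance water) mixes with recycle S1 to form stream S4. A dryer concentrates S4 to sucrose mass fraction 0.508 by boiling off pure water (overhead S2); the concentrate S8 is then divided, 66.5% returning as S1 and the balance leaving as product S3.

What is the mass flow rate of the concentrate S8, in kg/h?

Overall sucrose balance (none leaves overhead): sucrose in fresh feed = sucrose in product, i.e. 2440×0.118 = (1−0.665)·S8·0.508.
S8 = 287.92/(0.508×0.335) = 1691.9 kg/h.

1692 kg/h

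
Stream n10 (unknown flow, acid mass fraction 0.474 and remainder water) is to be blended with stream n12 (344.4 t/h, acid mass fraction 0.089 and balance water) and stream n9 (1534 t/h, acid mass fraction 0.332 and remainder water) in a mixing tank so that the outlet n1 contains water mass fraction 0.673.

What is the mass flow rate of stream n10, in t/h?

Let n10 be the unknown flow. Total out = 1878.4 + n10.
water balance: 1338.5 + 0.526·n10 = 0.673·(1878.4 + n10)
(0.526 − 0.673)·n10 = 0.673×1878.4 − 1338.5 = -74.297
n10 = -74.297 / -0.147 = 505.42 t/h

505.4 t/h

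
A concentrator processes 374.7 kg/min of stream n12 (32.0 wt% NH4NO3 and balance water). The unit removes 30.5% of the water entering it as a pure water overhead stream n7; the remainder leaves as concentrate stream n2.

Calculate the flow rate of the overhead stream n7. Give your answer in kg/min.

77.71 kg/min

water entering = 374.7×0.680 = 254.8 kg/min; overhead removed = 0.305×254.8 = 77.713 kg/min.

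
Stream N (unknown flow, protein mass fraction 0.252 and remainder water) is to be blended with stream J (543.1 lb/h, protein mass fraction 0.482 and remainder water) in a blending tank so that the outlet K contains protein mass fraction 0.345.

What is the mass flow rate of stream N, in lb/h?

Let N be the unknown flow. Total out = 543.1 + N.
protein balance: 261.77 + 0.252·N = 0.345·(543.1 + N)
(0.252 − 0.345)·N = 0.345×543.1 − 261.77 = -74.405
N = -74.405 / -0.093 = 800.05 lb/h

800.1 lb/h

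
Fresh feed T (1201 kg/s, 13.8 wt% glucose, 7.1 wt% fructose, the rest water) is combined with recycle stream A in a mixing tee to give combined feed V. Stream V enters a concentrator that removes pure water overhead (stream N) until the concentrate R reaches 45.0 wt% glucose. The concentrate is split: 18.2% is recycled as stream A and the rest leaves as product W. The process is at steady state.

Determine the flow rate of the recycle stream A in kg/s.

81.95 kg/s

Overall glucose balance (none leaves overhead): glucose in fresh feed = glucose in product, i.e. 1201×0.138 = (1−0.182)·R·0.450.
R = 165.74/(0.450×0.818) = 450.25 kg/s.
Recycle A = 0.182×450.25 = 81.946 kg/s.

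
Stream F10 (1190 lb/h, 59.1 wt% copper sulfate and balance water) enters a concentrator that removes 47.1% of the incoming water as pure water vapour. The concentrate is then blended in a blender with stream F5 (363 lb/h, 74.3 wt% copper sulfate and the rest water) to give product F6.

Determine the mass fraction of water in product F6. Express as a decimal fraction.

0.265

Vapour removed = 0.471×0.409×1190 = 229.24 lb/h; concentrate = 960.76 lb/h.
water reaching the mixer = 257.47 (from concentrate) + 363×0.257 = 350.76 lb/h.
Product flow = 960.76 + 363 = 1323.8 lb/h; water fraction = 0.265.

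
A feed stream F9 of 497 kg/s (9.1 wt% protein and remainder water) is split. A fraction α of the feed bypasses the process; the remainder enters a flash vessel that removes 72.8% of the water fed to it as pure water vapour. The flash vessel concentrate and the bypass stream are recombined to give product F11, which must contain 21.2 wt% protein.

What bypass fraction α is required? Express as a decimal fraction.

0.138

All 497×0.091 = 45.227 kg/s of protein reaches F11, so F11 = 45.227/0.212 = 213.33 kg/s and vapour = 283.67 kg/s.
The evaporator receives (1−α)·497 of feed at 0.909 water and removes 0.728 of that water:
0.728×0.909×(1−α)×497 = 283.67
(1−α) = 283.67/328.89 = 0.8625;  α = 0.1375.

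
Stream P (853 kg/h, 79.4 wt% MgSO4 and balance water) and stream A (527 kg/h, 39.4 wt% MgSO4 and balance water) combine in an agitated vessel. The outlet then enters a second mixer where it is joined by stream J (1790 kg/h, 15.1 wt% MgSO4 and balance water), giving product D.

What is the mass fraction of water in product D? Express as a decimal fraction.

Overall, product flow = 3170 kg/h.
water in = 853×0.206 + 527×0.606 + 1790×0.849 = 2014.8 kg/h.
water fraction in D = 0.636.

0.636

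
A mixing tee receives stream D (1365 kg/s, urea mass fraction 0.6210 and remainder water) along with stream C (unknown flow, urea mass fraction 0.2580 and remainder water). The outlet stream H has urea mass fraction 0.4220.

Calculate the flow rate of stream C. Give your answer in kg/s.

1656 kg/s

Let C be the unknown flow. Total out = 1365 + C.
urea balance: 847.66 + 0.258·C = 0.422·(1365 + C)
(0.258 − 0.422)·C = 0.422×1365 − 847.66 = -271.63
C = -271.63 / -0.164 = 1656.3 kg/s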